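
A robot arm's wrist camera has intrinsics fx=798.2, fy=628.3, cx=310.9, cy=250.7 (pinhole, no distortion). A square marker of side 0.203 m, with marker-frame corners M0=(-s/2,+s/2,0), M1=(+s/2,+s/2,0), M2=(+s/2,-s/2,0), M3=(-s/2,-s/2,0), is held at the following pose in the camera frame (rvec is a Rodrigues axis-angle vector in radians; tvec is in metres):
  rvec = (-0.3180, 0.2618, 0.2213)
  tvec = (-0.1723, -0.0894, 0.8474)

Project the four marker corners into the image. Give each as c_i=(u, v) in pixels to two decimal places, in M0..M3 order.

c0=(34.50, 241.16) c1=(207.39, 268.29) c2=(262.95, 127.55) c3=(97.27, 111.17)

Intrinsics K: fx=798.2, fy=628.3, cx=310.9, cy=250.7
Marker side s = 0.203 m; corners in marker frame (Z=0):
  M0 = (-0.1015, +0.1015, 0)
  M1 = (+0.1015, +0.1015, 0)
  M2 = (+0.1015, -0.1015, 0)
  M3 = (-0.1015, -0.1015, 0)
rvec = (-0.3180, 0.2618, 0.2213), |rvec| = θ = 0.46759 rad = 26.791°
Rodrigues: sinθ=0.45073, 1−cosθ=0.10734; R = I + sinθ·[k]× + (1−cosθ)·[k]×²:
    [+0.94231 -0.25420 +0.21781]
    [+0.17245 +0.92631 +0.33498]
    [-0.28691 -0.27809 +0.91670]
t = (-0.1723, -0.0894, 0.8474) m
M0: Pc = R·M0+t = (-0.29375, -0.01288, +0.84830); u = 798.2·(-0.29375)/0.84830 + 310.9 = 34.5017, v = 628.3·(-0.01288)/0.84830 + 250.7 = 241.1578
M1: Pc = R·M1+t = (-0.10246, +0.02212, +0.79005); u = 798.2·(-0.10246)/0.79005 + 310.9 = 207.3864, v = 628.3·(+0.02212)/0.79005 + 250.7 = 268.2945
M2: Pc = R·M2+t = (-0.05085, -0.16592, +0.84650); u = 798.2·(-0.05085)/0.84650 + 310.9 = 262.9471, v = 628.3·(-0.16592)/0.84650 + 250.7 = 127.5520
M3: Pc = R·M3+t = (-0.24214, -0.20092, +0.90475); u = 798.2·(-0.24214)/0.90475 + 310.9 = 97.2731, v = 628.3·(-0.20092)/0.90475 + 250.7 = 111.1689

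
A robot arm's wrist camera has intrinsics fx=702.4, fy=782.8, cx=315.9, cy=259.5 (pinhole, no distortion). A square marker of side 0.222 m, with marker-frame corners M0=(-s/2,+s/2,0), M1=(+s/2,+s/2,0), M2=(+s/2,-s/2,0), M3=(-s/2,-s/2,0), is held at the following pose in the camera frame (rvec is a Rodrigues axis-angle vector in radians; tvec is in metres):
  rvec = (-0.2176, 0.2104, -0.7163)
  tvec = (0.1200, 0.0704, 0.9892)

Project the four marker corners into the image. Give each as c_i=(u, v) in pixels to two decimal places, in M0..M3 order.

c0=(393.72, 441.44) c1=(516.92, 323.74) c2=(408.25, 193.22) c3=(294.86, 307.39)

Intrinsics K: fx=702.4, fy=782.8, cx=315.9, cy=259.5
Marker side s = 0.222 m; corners in marker frame (Z=0):
  M0 = (-0.1110, +0.1110, 0)
  M1 = (+0.1110, +0.1110, 0)
  M2 = (+0.1110, -0.1110, 0)
  M3 = (-0.1110, -0.1110, 0)
rvec = (-0.2176, 0.2104, -0.7163), |rvec| = θ = 0.77763 rad = 44.555°
Rodrigues: sinθ=0.70159, 1−cosθ=0.28742; R = I + sinθ·[k]× + (1−cosθ)·[k]×²:
    [+0.73509 +0.62450 +0.26391]
    [-0.66802 +0.73362 +0.12469]
    [-0.11574 -0.26796 +0.95645]
t = (0.1200, 0.0704, 0.9892) m
M0: Pc = R·M0+t = (+0.10772, +0.22598, +0.97230); u = 702.4·(+0.10772)/0.97230 + 315.9 = 393.7212, v = 782.8·(+0.22598)/0.97230 + 259.5 = 441.4379
M1: Pc = R·M1+t = (+0.27091, +0.07768, +0.94661); u = 702.4·(+0.27091)/0.94661 + 315.9 = 516.9227, v = 782.8·(+0.07768)/0.94661 + 259.5 = 323.7389
M2: Pc = R·M2+t = (+0.13228, -0.08518, +1.00610); u = 702.4·(+0.13228)/1.00610 + 315.9 = 408.2472, v = 782.8·(-0.08518)/1.00610 + 259.5 = 193.2233
M3: Pc = R·M3+t = (-0.03091, +0.06312, +1.03179); u = 702.4·(-0.03091)/1.03179 + 315.9 = 294.8551, v = 782.8·(+0.06312)/1.03179 + 259.5 = 307.3867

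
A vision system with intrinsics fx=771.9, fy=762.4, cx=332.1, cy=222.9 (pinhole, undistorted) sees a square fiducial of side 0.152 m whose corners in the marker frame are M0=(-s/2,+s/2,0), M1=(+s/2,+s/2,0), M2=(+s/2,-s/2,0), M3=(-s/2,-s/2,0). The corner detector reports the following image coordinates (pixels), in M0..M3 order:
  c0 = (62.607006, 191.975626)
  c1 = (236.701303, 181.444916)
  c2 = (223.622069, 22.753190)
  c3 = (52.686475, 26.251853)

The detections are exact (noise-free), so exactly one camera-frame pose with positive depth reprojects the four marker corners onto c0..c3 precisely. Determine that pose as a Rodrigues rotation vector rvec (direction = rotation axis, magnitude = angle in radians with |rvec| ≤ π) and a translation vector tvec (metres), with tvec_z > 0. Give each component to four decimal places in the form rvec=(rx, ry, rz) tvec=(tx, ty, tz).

Intrinsics K: fx=771.9, fy=762.4, cx=332.1, cy=222.9
Marker side s = 0.152 m; corners in marker frame (Z=0):
  M0 = (-0.0760, +0.0760, 0)
  M1 = (+0.0760, +0.0760, 0)
  M2 = (+0.0760, -0.0760, 0)
  M3 = (-0.0760, -0.0760, 0)
Detected image corners:
  c0 = (62.607006, 191.975626) px
  c1 = (236.701303, 181.444916) px
  c2 = (223.622069, 22.753190) px
  c3 = (52.686475, 26.251853) px
Planar DLT: solve 8×8 A·h = b for H (H[2,2]=1):
  H  [+1175.03457 +55.86482 +145.67374]
  H  [-16.41977 +1051.97872 +104.67476]
  H  [+0.27920 -0.13907 +1.00000]
B = K⁻¹H; ‖b₁‖=1.433386, ‖b₂‖=1.433386; λ = 2/(‖b₁‖+‖b₂‖) = 0.697649, sign → tz>0 ⇒ λ=+0.697649
r₁ = λ·B[:,0] = (+0.97820,-0.07197,+0.19478); r₂ = λ·B[:,1] = (+0.09223,+0.99100,-0.09702)
r₃ = r₁×r₂ = (-0.18605,+0.11287,+0.97604); SVD([r₁ r₂ r₃]) → R = UVᵀ:
  R  [+0.97820 +0.09223 -0.18605]
  R  [-0.07197 +0.99100 +0.11287]
  R  [+0.19478 -0.09702 +0.97604]
t = (-0.16849, -0.10818, +0.69765) m
tr R = 2.945238; θ = arccos((tr R − 1)/2) = 0.234550 rad = 13.439°
axis k = ((R−Rᵀ)₃₂, (R−Rᵀ)₁₃, (R−Rᵀ)₂₁) / (2 sinθ) = (-0.451571, -0.819317, -0.353276)
rvec = θ·k = (-0.105916, -0.192171, -0.082861)

rvec=(-0.1059, -0.1922, -0.0829) tvec=(-0.1685, -0.1082, 0.6976)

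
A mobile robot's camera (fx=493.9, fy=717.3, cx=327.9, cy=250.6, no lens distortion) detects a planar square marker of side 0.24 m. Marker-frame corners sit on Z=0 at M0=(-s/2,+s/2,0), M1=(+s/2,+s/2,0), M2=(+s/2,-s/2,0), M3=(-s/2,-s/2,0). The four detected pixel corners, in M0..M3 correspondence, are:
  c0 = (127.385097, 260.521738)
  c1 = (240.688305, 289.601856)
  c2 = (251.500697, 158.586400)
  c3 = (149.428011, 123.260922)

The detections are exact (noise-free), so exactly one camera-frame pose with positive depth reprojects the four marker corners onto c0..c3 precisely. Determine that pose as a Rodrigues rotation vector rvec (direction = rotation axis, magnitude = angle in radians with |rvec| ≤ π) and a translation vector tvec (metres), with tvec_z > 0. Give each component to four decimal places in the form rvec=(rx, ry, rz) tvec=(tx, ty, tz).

Intrinsics K: fx=493.9, fy=717.3, cx=327.9, cy=250.6
Marker side s = 0.24 m; corners in marker frame (Z=0):
  M0 = (-0.1200, +0.1200, 0)
  M1 = (+0.1200, +0.1200, 0)
  M2 = (+0.1200, -0.1200, 0)
  M3 = (-0.1200, -0.1200, 0)
Detected image corners:
  c0 = (127.385097, 260.521738) px
  c1 = (240.688305, 289.601856) px
  c2 = (251.500697, 158.586400) px
  c3 = (149.428011, 123.260922) px
Planar DLT: solve 8×8 A·h = b for H (H[2,2]=1):
  H  [+502.92817 -142.73978 +194.49496]
  H  [+194.64361 +477.21098 +205.40484]
  H  [+0.28778 -0.39063 +1.00000]
B = K⁻¹H; ‖b₁‖=0.892353, ‖b₂‖=0.892353; λ = 2/(‖b₁‖+‖b₂‖) = 1.120632, sign → tz>0 ⇒ λ=+1.120632
r₁ = λ·B[:,0] = (+0.92701,+0.19142,+0.32249); r₂ = λ·B[:,1] = (-0.03324,+0.89848,-0.43775)
r₃ = r₁×r₂ = (-0.37355,+0.39508,+0.83927); SVD([r₁ r₂ r₃]) → R = UVᵀ:
  R  [+0.92701 -0.03324 -0.37355]
  R  [+0.19142 +0.89848 +0.39508]
  R  [+0.32249 -0.43775 +0.83927]
t = (-0.30269, -0.07061, +1.12063) m
tr R = 2.664762; θ = arccos((tr R − 1)/2) = 0.587406 rad = 33.656°
axis k = ((R−Rᵀ)₃₂, (R−Rᵀ)₁₃, (R−Rᵀ)₂₁) / (2 sinθ) = (-0.751384, -0.627964, +0.202693)
rvec = θ·k = (-0.441367, -0.368870, +0.119063)

rvec=(-0.4414, -0.3689, 0.1191) tvec=(-0.3027, -0.0706, 1.1206)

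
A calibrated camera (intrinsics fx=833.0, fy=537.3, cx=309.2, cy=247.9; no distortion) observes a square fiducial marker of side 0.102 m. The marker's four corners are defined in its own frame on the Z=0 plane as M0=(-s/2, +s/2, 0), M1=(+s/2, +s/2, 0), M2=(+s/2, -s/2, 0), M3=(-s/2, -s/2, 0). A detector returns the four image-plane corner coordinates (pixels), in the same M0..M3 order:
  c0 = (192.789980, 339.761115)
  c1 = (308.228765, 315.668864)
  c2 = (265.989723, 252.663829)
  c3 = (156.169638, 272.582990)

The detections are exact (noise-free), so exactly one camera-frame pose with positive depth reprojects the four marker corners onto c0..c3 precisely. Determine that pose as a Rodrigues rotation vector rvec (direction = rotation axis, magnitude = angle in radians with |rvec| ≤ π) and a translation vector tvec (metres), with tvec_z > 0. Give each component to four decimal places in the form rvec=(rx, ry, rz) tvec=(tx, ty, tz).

Intrinsics K: fx=833.0, fy=537.3, cx=309.2, cy=247.9
Marker side s = 0.102 m; corners in marker frame (Z=0):
  M0 = (-0.0510, +0.0510, 0)
  M1 = (+0.0510, +0.0510, 0)
  M2 = (+0.0510, -0.0510, 0)
  M3 = (-0.0510, -0.0510, 0)
Detected image corners:
  c0 = (192.789980, 339.761115) px
  c1 = (308.228765, 315.668864) px
  c2 = (265.989723, 252.663829) px
  c3 = (156.169638, 272.582990) px
Planar DLT: solve 8×8 A·h = b for H (H[2,2]=1):
  H  [+1198.90867 +240.80521 +231.34652]
  H  [-92.82915 +450.55978 +293.88432]
  H  [+0.41417 -0.63408 +1.00000]
B = K⁻¹H; ‖b₁‖=1.398757, ‖b₂‖=1.398757; λ = 2/(‖b₁‖+‖b₂‖) = 0.714920, sign → tz>0 ⇒ λ=+0.714920
r₁ = λ·B[:,0] = (+0.91905,-0.26013,+0.29610); r₂ = λ·B[:,1] = (+0.37494,+0.80866,-0.45332)
r₃ = r₁×r₂ = (-0.12152,+0.52764,+0.84073); SVD([r₁ r₂ r₃]) → R = UVᵀ:
  R  [+0.91905 +0.37494 -0.12152]
  R  [-0.26013 +0.80866 +0.52764]
  R  [+0.29610 -0.45332 +0.84073]
t = (-0.06682, +0.06119, +0.71492) m
tr R = 2.568439; θ = arccos((tr R − 1)/2) = 0.669359 rad = 38.351°
axis k = ((R−Rᵀ)₃₂, (R−Rᵀ)₁₃, (R−Rᵀ)₂₁) / (2 sinθ) = (-0.790478, -0.336531, -0.511753)
rvec = θ·k = (-0.529114, -0.225260, -0.342547)

rvec=(-0.5291, -0.2253, -0.3425) tvec=(-0.0668, 0.0612, 0.7149)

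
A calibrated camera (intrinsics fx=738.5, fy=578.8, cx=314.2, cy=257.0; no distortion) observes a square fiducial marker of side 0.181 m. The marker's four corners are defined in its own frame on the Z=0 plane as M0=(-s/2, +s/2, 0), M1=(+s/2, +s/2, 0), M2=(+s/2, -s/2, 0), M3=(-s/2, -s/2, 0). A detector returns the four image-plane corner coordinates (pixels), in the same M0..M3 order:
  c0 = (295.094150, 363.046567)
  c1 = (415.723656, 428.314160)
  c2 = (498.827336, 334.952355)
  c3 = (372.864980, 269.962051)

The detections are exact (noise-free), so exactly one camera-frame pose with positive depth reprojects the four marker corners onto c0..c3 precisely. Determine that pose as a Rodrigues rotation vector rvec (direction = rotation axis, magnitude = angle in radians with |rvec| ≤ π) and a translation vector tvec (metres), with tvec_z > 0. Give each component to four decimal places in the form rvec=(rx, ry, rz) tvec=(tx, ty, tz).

Intrinsics K: fx=738.5, fy=578.8, cx=314.2, cy=257.0
Marker side s = 0.181 m; corners in marker frame (Z=0):
  M0 = (-0.0905, +0.0905, 0)
  M1 = (+0.0905, +0.0905, 0)
  M2 = (+0.0905, -0.0905, 0)
  M3 = (-0.0905, -0.0905, 0)
Detected image corners:
  c0 = (295.094150, 363.046567) px
  c1 = (415.723656, 428.314160) px
  c2 = (498.827336, 334.952355) px
  c3 = (372.864980, 269.962051) px
Planar DLT: solve 8×8 A·h = b for H (H[2,2]=1):
  H  [+631.14762 -382.20896 +394.35408]
  H  [+315.86787 +569.76454 +349.35891]
  H  [-0.12597 +0.15678 +1.00000]
B = K⁻¹H; ‖b₁‖=1.096697, ‖b₂‖=1.096697; λ = 2/(‖b₁‖+‖b₂‖) = 0.911829, sign → tz>0 ⇒ λ=+0.911829
r₁ = λ·B[:,0] = (+0.82815,+0.54861,-0.11486); r₂ = λ·B[:,1] = (-0.53274,+0.83412,+0.14296)
r₃ = r₁×r₂ = (+0.17424,-0.05720,+0.98304); SVD([r₁ r₂ r₃]) → R = UVᵀ:
  R  [+0.82815 -0.53274 +0.17424]
  R  [+0.54861 +0.83412 -0.05720]
  R  [-0.11486 +0.14296 +0.98304]
t = (+0.09897, +0.14550, +0.91183) m
tr R = 2.645308; θ = arccos((tr R − 1)/2) = 0.604733 rad = 34.649°
axis k = ((R−Rᵀ)₃₂, (R−Rᵀ)₁₃, (R−Rᵀ)₂₁) / (2 sinθ) = (+0.176030, +0.254245, +0.950985)
rvec = θ·k = (+0.106451, +0.153750, +0.575092)

rvec=(0.1065, 0.1538, 0.5751) tvec=(0.0990, 0.1455, 0.9118)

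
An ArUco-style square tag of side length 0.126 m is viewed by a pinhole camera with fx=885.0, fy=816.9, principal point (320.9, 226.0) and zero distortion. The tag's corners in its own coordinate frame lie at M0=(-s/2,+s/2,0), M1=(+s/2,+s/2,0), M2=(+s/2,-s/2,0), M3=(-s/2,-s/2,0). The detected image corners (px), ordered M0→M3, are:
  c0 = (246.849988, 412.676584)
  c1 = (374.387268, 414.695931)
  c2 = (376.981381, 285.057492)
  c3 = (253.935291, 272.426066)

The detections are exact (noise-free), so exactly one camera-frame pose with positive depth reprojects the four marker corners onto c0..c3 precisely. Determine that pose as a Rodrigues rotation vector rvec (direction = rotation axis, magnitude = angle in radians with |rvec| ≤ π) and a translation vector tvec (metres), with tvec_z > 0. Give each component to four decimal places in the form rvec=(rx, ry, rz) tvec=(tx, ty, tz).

rvec=(-0.1886, -0.5273, 0.0839) tvec=(-0.0046, 0.1125, 0.7706)

Intrinsics K: fx=885.0, fy=816.9, cx=320.9, cy=226.0
Marker side s = 0.126 m; corners in marker frame (Z=0):
  M0 = (-0.0630, +0.0630, 0)
  M1 = (+0.0630, +0.0630, 0)
  M2 = (+0.0630, -0.0630, 0)
  M3 = (-0.0630, -0.0630, 0)
Detected image corners:
  c0 = (246.849988, 412.676584) px
  c1 = (374.387268, 414.695931) px
  c2 = (376.981381, 285.057492) px
  c3 = (253.935291, 272.426066) px
Planar DLT: solve 8×8 A·h = b for H (H[2,2]=1):
  H  [+1193.87876 -119.03295 +315.59701]
  H  [+279.79317 +979.33524 +345.25679]
  H  [+0.63823 -0.25984 +1.00000]
B = K⁻¹H; ‖b₁‖=1.297648, ‖b₂‖=1.297648; λ = 2/(‖b₁‖+‖b₂‖) = 0.770625, sign → tz>0 ⇒ λ=+0.770625
r₁ = λ·B[:,0] = (+0.86124,+0.12787,+0.49184); r₂ = λ·B[:,1] = (-0.03104,+0.97926,-0.20024)
r₃ = r₁×r₂ = (-0.50724,+0.15718,+0.84735); SVD([r₁ r₂ r₃]) → R = UVᵀ:
  R  [+0.86124 -0.03104 -0.50724]
  R  [+0.12787 +0.97926 +0.15718]
  R  [+0.49184 -0.20024 +0.84735]
t = (-0.00462, +0.11250, +0.77062) m
tr R = 2.687848; θ = arccos((tr R − 1)/2) = 0.566240 rad = 32.443°
axis k = ((R−Rᵀ)₃₂, (R−Rᵀ)₁₃, (R−Rᵀ)₂₁) / (2 sinθ) = (-0.333129, -0.931175, +0.148116)
rvec = θ·k = (-0.188631, -0.527269, +0.083869)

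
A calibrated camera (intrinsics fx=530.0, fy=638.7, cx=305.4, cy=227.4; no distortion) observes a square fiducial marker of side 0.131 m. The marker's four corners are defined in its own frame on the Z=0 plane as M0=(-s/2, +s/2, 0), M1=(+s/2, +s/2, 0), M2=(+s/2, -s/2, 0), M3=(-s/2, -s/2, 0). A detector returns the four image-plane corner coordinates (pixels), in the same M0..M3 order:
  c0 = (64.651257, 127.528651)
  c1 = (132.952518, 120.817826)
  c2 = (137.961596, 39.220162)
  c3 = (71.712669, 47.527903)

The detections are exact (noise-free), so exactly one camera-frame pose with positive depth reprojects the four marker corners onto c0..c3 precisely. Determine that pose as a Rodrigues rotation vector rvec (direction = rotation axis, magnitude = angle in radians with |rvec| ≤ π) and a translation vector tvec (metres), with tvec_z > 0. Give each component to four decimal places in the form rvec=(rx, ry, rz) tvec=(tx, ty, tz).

rvec=(-0.2373, 0.1713, -0.0285) tvec=(-0.3660, -0.2148, 0.9512)

Intrinsics K: fx=530.0, fy=638.7, cx=305.4, cy=227.4
Marker side s = 0.131 m; corners in marker frame (Z=0):
  M0 = (-0.0655, +0.0655, 0)
  M1 = (+0.0655, +0.0655, 0)
  M2 = (+0.0655, -0.0655, 0)
  M3 = (-0.0655, -0.0655, 0)
Detected image corners:
  c0 = (64.651257, 127.528651) px
  c1 = (132.952518, 120.817826) px
  c2 = (137.961596, 39.220162) px
  c3 = (71.712669, 47.527903) px
Planar DLT: solve 8×8 A·h = b for H (H[2,2]=1):
  H  [+495.70997 -71.46005 +101.48534]
  H  [-71.99553 +595.90222 +83.15889]
  H  [-0.17396 -0.24848 +1.00000]
B = K⁻¹H; ‖b₁‖=1.051282, ‖b₂‖=1.051282; λ = 2/(‖b₁‖+‖b₂‖) = 0.951219, sign → tz>0 ⇒ λ=+0.951219
r₁ = λ·B[:,0] = (+0.98503,-0.04831,-0.16548); r₂ = λ·B[:,1] = (+0.00794,+0.97163,-0.23636)
r₃ = r₁×r₂ = (+0.17220,+0.23151,+0.95747); SVD([r₁ r₂ r₃]) → R = UVᵀ:
  R  [+0.98503 +0.00794 +0.17220]
  R  [-0.04831 +0.97163 +0.23151]
  R  [-0.16548 -0.23636 +0.95747]
t = (-0.36598, -0.21482, +0.95122) m
tr R = 2.914134; θ = arccos((tr R − 1)/2) = 0.294088 rad = 16.850°
axis k = ((R−Rᵀ)₃₂, (R−Rᵀ)₁₃, (R−Rᵀ)₂₁) / (2 sinθ) = (-0.807038, +0.582473, -0.097029)
rvec = θ·k = (-0.237340, +0.171298, -0.028535)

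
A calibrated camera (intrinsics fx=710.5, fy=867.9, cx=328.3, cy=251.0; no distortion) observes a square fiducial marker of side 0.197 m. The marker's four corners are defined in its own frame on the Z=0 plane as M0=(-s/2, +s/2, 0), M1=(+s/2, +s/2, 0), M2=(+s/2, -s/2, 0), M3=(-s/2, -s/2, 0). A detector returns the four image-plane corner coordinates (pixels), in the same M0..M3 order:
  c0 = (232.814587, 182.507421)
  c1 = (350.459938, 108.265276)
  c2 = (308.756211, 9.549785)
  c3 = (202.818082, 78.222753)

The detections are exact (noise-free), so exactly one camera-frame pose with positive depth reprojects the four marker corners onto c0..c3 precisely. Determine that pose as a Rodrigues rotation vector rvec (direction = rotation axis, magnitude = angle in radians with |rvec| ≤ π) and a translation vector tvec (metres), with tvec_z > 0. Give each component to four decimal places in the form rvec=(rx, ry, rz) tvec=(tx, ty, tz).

Intrinsics K: fx=710.5, fy=867.9, cx=328.3, cy=251.0
Marker side s = 0.197 m; corners in marker frame (Z=0):
  M0 = (-0.0985, +0.0985, 0)
  M1 = (+0.0985, +0.0985, 0)
  M2 = (+0.0985, -0.0985, 0)
  M3 = (-0.0985, -0.0985, 0)
Detected image corners:
  c0 = (232.814587, 182.507421) px
  c1 = (350.459938, 108.265276) px
  c2 = (308.756211, 9.549785) px
  c3 = (202.818082, 78.222753) px
Planar DLT: solve 8×8 A·h = b for H (H[2,2]=1):
  H  [+544.61253 +43.10356 +272.38786]
  H  [-369.41411 +467.39980 +92.37898]
  H  [-0.07810 -0.50655 +1.00000]
B = K⁻¹H; ‖b₁‖=0.901515, ‖b₂‖=0.901515; λ = 2/(‖b₁‖+‖b₂‖) = 1.109244, sign → tz>0 ⇒ λ=+1.109244
r₁ = λ·B[:,0] = (+0.89029,-0.44709,-0.08663); r₂ = λ·B[:,1] = (+0.32692,+0.75987,-0.56188)
r₃ = r₁×r₂ = (+0.31704,+0.47192,+0.82267); SVD([r₁ r₂ r₃]) → R = UVᵀ:
  R  [+0.89029 +0.32692 +0.31704]
  R  [-0.44709 +0.75987 +0.47192]
  R  [-0.08663 -0.56188 +0.82267]
t = (-0.08729, -0.20273, +1.10924) m
tr R = 2.472826; θ = arccos((tr R − 1)/2) = 0.743044 rad = 42.573°
axis k = ((R−Rᵀ)₃₂, (R−Rᵀ)₁₃, (R−Rᵀ)₂₁) / (2 sinθ) = (-0.764045, +0.298333, -0.572043)
rvec = θ·k = (-0.567719, +0.221674, -0.425053)

rvec=(-0.5677, 0.2217, -0.4251) tvec=(-0.0873, -0.2027, 1.1092)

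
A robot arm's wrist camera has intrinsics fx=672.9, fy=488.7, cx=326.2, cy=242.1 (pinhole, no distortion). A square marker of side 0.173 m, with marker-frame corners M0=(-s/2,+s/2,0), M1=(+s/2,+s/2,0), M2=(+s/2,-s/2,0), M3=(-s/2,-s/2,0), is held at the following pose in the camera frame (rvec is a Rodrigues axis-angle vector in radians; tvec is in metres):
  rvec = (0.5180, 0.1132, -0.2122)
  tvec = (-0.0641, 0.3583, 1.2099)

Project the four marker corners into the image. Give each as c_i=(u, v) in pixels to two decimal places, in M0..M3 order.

c0=(257.95, 414.57) c1=(347.85, 406.67) c2=(326.27, 356.42) c3=(230.59, 366.05)

Intrinsics K: fx=672.9, fy=488.7, cx=326.2, cy=242.1
Marker side s = 0.173 m; corners in marker frame (Z=0):
  M0 = (-0.0865, +0.0865, 0)
  M1 = (+0.0865, +0.0865, 0)
  M2 = (+0.0865, -0.0865, 0)
  M3 = (-0.0865, -0.0865, 0)
rvec = (0.5180, 0.1132, -0.2122), |rvec| = θ = 0.57111 rad = 32.722°
Rodrigues: sinθ=0.54057, 1−cosθ=0.15870; R = I + sinθ·[k]× + (1−cosθ)·[k]×²:
    [+0.97186 +0.22938 +0.05366]
    [-0.17232 +0.84754 -0.50198]
    [-0.16063 +0.47861 +0.86321]
t = (-0.0641, 0.3583, 1.2099) m
M0: Pc = R·M0+t = (-0.12832, +0.44652, +1.26519); u = 672.9·(-0.12832)/1.26519 + 326.2 = 257.9502, v = 488.7·(+0.44652)/1.26519 + 242.1 = 414.5741
M1: Pc = R·M1+t = (+0.03981, +0.41671, +1.23741); u = 672.9·(+0.03981)/1.23741 + 326.2 = 347.8471, v = 488.7·(+0.41671)/1.23741 + 242.1 = 406.6736
M2: Pc = R·M2+t = (+0.00012, +0.27008, +1.15461); u = 672.9·(+0.00012)/1.15461 + 326.2 = 326.2723, v = 488.7·(+0.27008)/1.15461 + 242.1 = 356.4154
M3: Pc = R·M3+t = (-0.16801, +0.29989, +1.18239); u = 672.9·(-0.16801)/1.18239 + 326.2 = 230.5873, v = 488.7·(+0.29989)/1.18239 + 242.1 = 366.0503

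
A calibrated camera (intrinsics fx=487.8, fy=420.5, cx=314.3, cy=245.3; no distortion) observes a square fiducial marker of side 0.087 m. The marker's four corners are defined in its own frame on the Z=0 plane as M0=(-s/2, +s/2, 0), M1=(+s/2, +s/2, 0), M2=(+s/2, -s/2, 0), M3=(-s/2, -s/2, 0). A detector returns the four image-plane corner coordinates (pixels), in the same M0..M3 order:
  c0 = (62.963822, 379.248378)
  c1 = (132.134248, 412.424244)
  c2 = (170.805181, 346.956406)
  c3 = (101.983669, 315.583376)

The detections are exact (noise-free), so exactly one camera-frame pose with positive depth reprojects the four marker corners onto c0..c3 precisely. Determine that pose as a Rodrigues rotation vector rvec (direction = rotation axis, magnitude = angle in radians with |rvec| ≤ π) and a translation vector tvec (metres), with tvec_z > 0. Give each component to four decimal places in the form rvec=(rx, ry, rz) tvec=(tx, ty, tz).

rvec=(-0.1229, 0.0953, 0.4493) tvec=(-0.2113, 0.1462, 0.5218)

Intrinsics K: fx=487.8, fy=420.5, cx=314.3, cy=245.3
Marker side s = 0.087 m; corners in marker frame (Z=0):
  M0 = (-0.0435, +0.0435, 0)
  M1 = (+0.0435, +0.0435, 0)
  M2 = (+0.0435, -0.0435, 0)
  M3 = (-0.0435, -0.0435, 0)
Detected image corners:
  c0 = (62.963822, 379.248378) px
  c1 = (132.134248, 412.424244) px
  c2 = (170.805181, 346.956406) px
  c3 = (101.983669, 315.583376) px
Planar DLT: solve 8×8 A·h = b for H (H[2,2]=1):
  H  [+766.39653 -468.31879 +116.78737]
  H  [+288.07497 +674.28419 +363.13148]
  H  [-0.22778 -0.18637 +1.00000]
B = K⁻¹H; ‖b₁‖=1.916273, ‖b₂‖=1.916273; λ = 2/(‖b₁‖+‖b₂‖) = 0.521846, sign → tz>0 ⇒ λ=+0.521846
r₁ = λ·B[:,0] = (+0.89648,+0.42685,-0.11887); r₂ = λ·B[:,1] = (-0.43834,+0.89353,-0.09726)
r₃ = r₁×r₂ = (+0.06470,+0.13929,+0.98814); SVD([r₁ r₂ r₃]) → R = UVᵀ:
  R  [+0.89648 -0.43834 +0.06470]
  R  [+0.42685 +0.89353 +0.13929]
  R  [-0.11887 -0.09726 +0.98814]
t = (-0.21130, +0.14623, +0.52185) m
tr R = 2.778144; θ = arccos((tr R − 1)/2) = 0.475482 rad = 27.243°
axis k = ((R−Rᵀ)₃₂, (R−Rᵀ)₁₃, (R−Rᵀ)₂₁) / (2 sinθ) = (-0.258375, +0.200503, +0.945009)
rvec = θ·k = (-0.122853, +0.095335, +0.449335)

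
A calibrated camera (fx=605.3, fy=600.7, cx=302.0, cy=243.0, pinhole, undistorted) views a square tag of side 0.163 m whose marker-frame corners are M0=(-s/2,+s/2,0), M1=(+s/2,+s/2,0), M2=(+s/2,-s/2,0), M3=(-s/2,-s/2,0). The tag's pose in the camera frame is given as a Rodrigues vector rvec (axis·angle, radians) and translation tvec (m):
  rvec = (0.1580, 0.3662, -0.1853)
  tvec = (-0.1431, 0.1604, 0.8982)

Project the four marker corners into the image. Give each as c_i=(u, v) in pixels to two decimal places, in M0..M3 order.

Intrinsics K: fx=605.3, fy=600.7, cx=302.0, cy=243.0
Marker side s = 0.163 m; corners in marker frame (Z=0):
  M0 = (-0.0815, +0.0815, 0)
  M1 = (+0.0815, +0.0815, 0)
  M2 = (+0.0815, -0.0815, 0)
  M3 = (-0.0815, -0.0815, 0)
rvec = (0.1580, 0.3662, -0.1853), |rvec| = θ = 0.43978 rad = 25.197°
Rodrigues: sinθ=0.42574, 1−cosθ=0.09515; R = I + sinθ·[k]× + (1−cosθ)·[k]×²:
    [+0.91713 +0.20785 +0.34011]
    [-0.15092 +0.97082 -0.18634]
    [-0.36891 +0.11957 +0.92174]
t = (-0.1431, 0.1604, 0.8982) m
M0: Pc = R·M0+t = (-0.20091, +0.25182, +0.93801); u = 605.3·(-0.20091)/0.93801 + 302.0 = 172.3550, v = 600.7·(+0.25182)/0.93801 + 243.0 = 404.2661
M1: Pc = R·M1+t = (-0.05141, +0.22722, +0.87788); u = 605.3·(-0.05141)/0.87788 + 302.0 = 266.5498, v = 600.7·(+0.22722)/0.87788 + 243.0 = 398.4799
M2: Pc = R·M2+t = (-0.08529, +0.06898, +0.85839); u = 605.3·(-0.08529)/0.85839 + 302.0 = 241.8543, v = 600.7·(+0.06898)/0.85839 + 243.0 = 291.2708
M3: Pc = R·M3+t = (-0.23479, +0.09358, +0.91852); u = 605.3·(-0.23479)/0.91852 + 302.0 = 147.2775, v = 600.7·(+0.09358)/0.91852 + 243.0 = 304.1984

c0=(172.35, 404.27) c1=(266.55, 398.48) c2=(241.85, 291.27) c3=(147.28, 304.20)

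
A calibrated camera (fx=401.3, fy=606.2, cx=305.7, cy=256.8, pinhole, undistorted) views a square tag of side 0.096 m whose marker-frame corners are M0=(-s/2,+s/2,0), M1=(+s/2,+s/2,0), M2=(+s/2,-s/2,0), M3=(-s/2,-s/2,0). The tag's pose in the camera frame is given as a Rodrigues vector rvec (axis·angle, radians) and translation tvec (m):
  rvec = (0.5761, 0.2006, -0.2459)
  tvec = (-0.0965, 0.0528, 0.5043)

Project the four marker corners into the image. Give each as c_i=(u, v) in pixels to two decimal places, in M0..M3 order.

Intrinsics K: fx=401.3, fy=606.2, cx=305.7, cy=256.8
Marker side s = 0.096 m; corners in marker frame (Z=0):
  M0 = (-0.0480, +0.0480, 0)
  M1 = (+0.0480, +0.0480, 0)
  M2 = (+0.0480, -0.0480, 0)
  M3 = (-0.0480, -0.0480, 0)
rvec = (0.5761, 0.2006, -0.2459), |rvec| = θ = 0.65772 rad = 37.685°
Rodrigues: sinθ=0.61132, 1−cosθ=0.20861; R = I + sinθ·[k]× + (1−cosθ)·[k]×²:
    [+0.95144 +0.28428 +0.11813]
    [-0.17282 +0.81079 -0.55924]
    [-0.25476 +0.51167 +0.82055]
t = (-0.0965, 0.0528, 0.5043) m
M0: Pc = R·M0+t = (-0.12852, +0.10001, +0.54109); u = 401.3·(-0.12852)/0.54109 + 305.7 = 210.3801, v = 606.2·(+0.10001)/0.54109 + 256.8 = 368.8485
M1: Pc = R·M1+t = (-0.03719, +0.08342, +0.51663); u = 401.3·(-0.03719)/0.51663 + 305.7 = 276.8156, v = 606.2·(+0.08342)/0.51663 + 256.8 = 354.6856
M2: Pc = R·M2+t = (-0.06448, +0.00559, +0.46751); u = 401.3·(-0.06448)/0.46751 + 305.7 = 250.3550, v = 606.2·(+0.00559)/0.46751 + 256.8 = 264.0439
M3: Pc = R·M3+t = (-0.15581, +0.02218, +0.49197); u = 401.3·(-0.15581)/0.49197 + 305.7 = 178.6019, v = 606.2·(+0.02218)/0.49197 + 256.8 = 284.1268

c0=(210.38, 368.85) c1=(276.82, 354.69) c2=(250.35, 264.04) c3=(178.60, 284.13)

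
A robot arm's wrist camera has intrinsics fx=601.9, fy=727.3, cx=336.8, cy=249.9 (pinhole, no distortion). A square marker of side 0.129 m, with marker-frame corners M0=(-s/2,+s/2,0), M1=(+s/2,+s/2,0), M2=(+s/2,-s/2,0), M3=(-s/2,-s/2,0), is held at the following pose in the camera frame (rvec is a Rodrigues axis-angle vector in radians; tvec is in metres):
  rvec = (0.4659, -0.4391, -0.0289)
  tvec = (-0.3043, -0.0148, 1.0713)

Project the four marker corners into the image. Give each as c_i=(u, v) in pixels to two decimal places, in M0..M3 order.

Intrinsics K: fx=601.9, fy=727.3, cx=336.8, cy=249.9
Marker side s = 0.129 m; corners in marker frame (Z=0):
  M0 = (-0.0645, +0.0645, 0)
  M1 = (+0.0645, +0.0645, 0)
  M2 = (+0.0645, -0.0645, 0)
  M3 = (-0.0645, -0.0645, 0)
rvec = (0.4659, -0.4391, -0.0289), |rvec| = θ = 0.64086 rad = 36.719°
Rodrigues: sinθ=0.59789, 1−cosθ=0.19842; R = I + sinθ·[k]× + (1−cosθ)·[k]×²:
    [+0.90645 -0.07187 -0.41616]
    [-0.12580 +0.89473 -0.42853]
    [+0.40315 +0.44079 +0.80198]
t = (-0.3043, -0.0148, 1.0713) m
M0: Pc = R·M0+t = (-0.36740, +0.05102, +1.07373); u = 601.9·(-0.36740)/1.07373 + 336.8 = 130.8455, v = 727.3·(+0.05102)/1.07373 + 249.9 = 284.4616
M1: Pc = R·M1+t = (-0.25047, +0.03480, +1.12573); u = 601.9·(-0.25047)/1.12573 + 336.8 = 202.8804, v = 727.3·(+0.03480)/1.12573 + 249.9 = 272.3806
M2: Pc = R·M2+t = (-0.24120, -0.08062, +1.06887); u = 601.9·(-0.24120)/1.06887 + 336.8 = 200.9771, v = 727.3·(-0.08062)/1.06887 + 249.9 = 195.0405
M3: Pc = R·M3+t = (-0.35813, -0.06440, +1.01687); u = 601.9·(-0.35813)/1.01687 + 336.8 = 124.8169, v = 727.3·(-0.06440)/1.01687 + 249.9 = 203.8415

c0=(130.85, 284.46) c1=(202.88, 272.38) c2=(200.98, 195.04) c3=(124.82, 203.84)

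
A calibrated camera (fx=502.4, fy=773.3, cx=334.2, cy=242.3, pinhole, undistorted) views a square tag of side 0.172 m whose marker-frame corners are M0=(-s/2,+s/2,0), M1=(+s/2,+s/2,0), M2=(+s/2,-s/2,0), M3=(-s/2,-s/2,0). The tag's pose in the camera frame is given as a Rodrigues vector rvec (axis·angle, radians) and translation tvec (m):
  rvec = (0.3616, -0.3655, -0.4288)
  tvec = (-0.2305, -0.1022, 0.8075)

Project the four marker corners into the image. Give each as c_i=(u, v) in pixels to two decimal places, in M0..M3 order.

c0=(165.95, 252.13) c1=(259.36, 180.75) c2=(216.42, 33.31) c3=(111.61, 102.48)

Intrinsics K: fx=502.4, fy=773.3, cx=334.2, cy=242.3
Marker side s = 0.172 m; corners in marker frame (Z=0):
  M0 = (-0.0860, +0.0860, 0)
  M1 = (+0.0860, +0.0860, 0)
  M2 = (+0.0860, -0.0860, 0)
  M3 = (-0.0860, -0.0860, 0)
rvec = (0.3616, -0.3655, -0.4288), |rvec| = θ = 0.66949 rad = 38.359°
Rodrigues: sinθ=0.62058, 1−cosθ=0.21586; R = I + sinθ·[k]× + (1−cosθ)·[k]×²:
    [+0.84711 +0.33383 -0.41348]
    [-0.46113 +0.84848 -0.25971]
    [+0.26413 +0.41067 +0.87269]
t = (-0.2305, -0.1022, 0.8075) m
M0: Pc = R·M0+t = (-0.27464, +0.01043, +0.82010); u = 502.4·(-0.27464)/0.82010 + 334.2 = 165.9523, v = 773.3·(+0.01043)/0.82010 + 242.3 = 252.1311
M1: Pc = R·M1+t = (-0.12894, -0.06889, +0.86553); u = 502.4·(-0.12894)/0.86553 + 334.2 = 259.3569, v = 773.3·(-0.06889)/0.86553 + 242.3 = 180.7527
M2: Pc = R·M2+t = (-0.18636, -0.21483, +0.79490); u = 502.4·(-0.18636)/0.79490 + 334.2 = 216.4162, v = 773.3·(-0.21483)/0.79490 + 242.3 = 33.3108
M3: Pc = R·M3+t = (-0.33206, -0.13551, +0.74947); u = 502.4·(-0.33206)/0.74947 + 334.2 = 111.6056, v = 773.3·(-0.13551)/0.74947 + 242.3 = 102.4789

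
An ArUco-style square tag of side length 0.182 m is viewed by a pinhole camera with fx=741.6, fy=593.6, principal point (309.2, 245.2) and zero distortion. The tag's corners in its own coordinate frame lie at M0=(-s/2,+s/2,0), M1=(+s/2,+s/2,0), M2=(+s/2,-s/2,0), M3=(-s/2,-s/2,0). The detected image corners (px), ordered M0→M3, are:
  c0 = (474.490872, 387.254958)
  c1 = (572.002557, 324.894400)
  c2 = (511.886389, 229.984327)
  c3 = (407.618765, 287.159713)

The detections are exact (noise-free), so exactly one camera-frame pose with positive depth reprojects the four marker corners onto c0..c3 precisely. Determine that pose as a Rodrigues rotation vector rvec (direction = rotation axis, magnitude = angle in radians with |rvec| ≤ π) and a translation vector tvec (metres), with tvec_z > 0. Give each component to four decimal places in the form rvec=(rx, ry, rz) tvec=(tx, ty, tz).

rvec=(0.0308, -0.3894, -0.5185) tvec=(0.2362, 0.0987, 0.9499)

Intrinsics K: fx=741.6, fy=593.6, cx=309.2, cy=245.2
Marker side s = 0.182 m; corners in marker frame (Z=0):
  M0 = (-0.0910, +0.0910, 0)
  M1 = (+0.0910, +0.0910, 0)
  M2 = (+0.0910, -0.0910, 0)
  M3 = (-0.0910, -0.0910, 0)
Detected image corners:
  c0 = (474.490872, 387.254958) px
  c1 = (572.002557, 324.894400) px
  c2 = (511.886389, 229.984327) px
  c3 = (407.618765, 287.159713) px
Planar DLT: solve 8×8 A·h = b for H (H[2,2]=1):
  H  [+737.74139 +413.51216 +493.59835]
  H  [-213.74993 +576.05909 +306.89653]
  H  [+0.37361 +0.13281 +1.00000]
B = K⁻¹H; ‖b₁‖=1.052698, ‖b₂‖=1.052698; λ = 2/(‖b₁‖+‖b₂‖) = 0.949940, sign → tz>0 ⇒ λ=+0.949940
r₁ = λ·B[:,0] = (+0.79703,-0.48867,+0.35490); r₂ = λ·B[:,1] = (+0.47708,+0.86976,+0.12616)
r₃ = r₁×r₂ = (-0.37033,+0.06877,+0.92635); SVD([r₁ r₂ r₃]) → R = UVᵀ:
  R  [+0.79703 +0.47708 -0.37033]
  R  [-0.48867 +0.86976 +0.06877]
  R  [+0.35490 +0.12616 +0.92635]
t = (+0.23620, +0.09873, +0.94994) m
tr R = 2.593135; θ = arccos((tr R − 1)/2) = 0.649201 rad = 37.196°
axis k = ((R−Rᵀ)₃₂, (R−Rᵀ)₁₃, (R−Rᵀ)₂₁) / (2 sinθ) = (+0.047467, -0.599811, -0.798733)
rvec = θ·k = (+0.030815, -0.389398, -0.518538)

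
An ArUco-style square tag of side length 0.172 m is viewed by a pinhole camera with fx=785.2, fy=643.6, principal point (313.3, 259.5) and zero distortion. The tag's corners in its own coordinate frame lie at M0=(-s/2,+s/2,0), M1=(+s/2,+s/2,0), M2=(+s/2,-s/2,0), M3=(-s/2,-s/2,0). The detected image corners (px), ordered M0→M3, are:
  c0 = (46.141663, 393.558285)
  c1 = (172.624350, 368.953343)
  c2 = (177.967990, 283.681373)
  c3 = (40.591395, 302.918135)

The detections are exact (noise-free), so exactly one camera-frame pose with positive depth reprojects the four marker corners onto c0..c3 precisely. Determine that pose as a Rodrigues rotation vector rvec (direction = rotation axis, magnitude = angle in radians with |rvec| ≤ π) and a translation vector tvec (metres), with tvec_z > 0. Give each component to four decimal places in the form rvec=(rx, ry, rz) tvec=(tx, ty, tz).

Intrinsics K: fx=785.2, fy=643.6, cx=313.3, cy=259.5
Marker side s = 0.172 m; corners in marker frame (Z=0):
  M0 = (-0.0860, +0.0860, 0)
  M1 = (+0.0860, +0.0860, 0)
  M2 = (+0.0860, -0.0860, 0)
  M3 = (-0.0860, -0.0860, 0)
Detected image corners:
  c0 = (46.141663, 393.558285) px
  c1 = (172.624350, 368.953343) px
  c2 = (177.967990, 283.681373) px
  c3 = (40.591395, 302.918135) px
Planar DLT: solve 8×8 A·h = b for H (H[2,2]=1):
  H  [+817.59261 +51.75575 +112.02471]
  H  [+31.91243 +672.53053 +338.64493]
  H  [+0.47440 +0.47971 +1.00000]
B = K⁻¹H; ‖b₁‖=0.985381, ‖b₂‖=0.985381; λ = 2/(‖b₁‖+‖b₂‖) = 1.014836, sign → tz>0 ⇒ λ=+1.014836
r₁ = λ·B[:,0] = (+0.86461,-0.14379,+0.48143); r₂ = λ·B[:,1] = (-0.12735,+0.86417,+0.48682)
r₃ = r₁×r₂ = (-0.48604,-0.48222,+0.72885); SVD([r₁ r₂ r₃]) → R = UVᵀ:
  R  [+0.86461 -0.12735 -0.48604]
  R  [-0.14379 +0.86417 -0.48222]
  R  [+0.48143 +0.48682 +0.72885]
t = (-0.26014, +0.12480, +1.01484) m
tr R = 2.457624; θ = arccos((tr R − 1)/2) = 0.754211 rad = 43.213°
axis k = ((R−Rᵀ)₃₂, (R−Rᵀ)₁₃, (R−Rᵀ)₂₁) / (2 sinθ) = (+0.707630, -0.706481, -0.012005)
rvec = θ·k = (+0.533703, -0.532836, -0.009054)

rvec=(0.5337, -0.5328, -0.0091) tvec=(-0.2601, 0.1248, 1.0148)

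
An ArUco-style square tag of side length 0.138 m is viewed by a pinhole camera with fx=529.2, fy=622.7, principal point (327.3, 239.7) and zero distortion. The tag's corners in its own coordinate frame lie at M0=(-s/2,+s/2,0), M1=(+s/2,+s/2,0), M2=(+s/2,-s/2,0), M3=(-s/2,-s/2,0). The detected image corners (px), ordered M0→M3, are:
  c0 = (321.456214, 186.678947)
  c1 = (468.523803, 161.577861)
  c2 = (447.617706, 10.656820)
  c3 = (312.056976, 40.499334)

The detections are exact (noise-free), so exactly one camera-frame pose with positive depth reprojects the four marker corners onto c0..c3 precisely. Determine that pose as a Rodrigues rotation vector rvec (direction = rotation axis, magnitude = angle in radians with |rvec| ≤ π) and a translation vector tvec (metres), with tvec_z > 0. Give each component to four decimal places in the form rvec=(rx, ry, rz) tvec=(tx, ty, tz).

rvec=(-0.2821, 0.1904, -0.1023) tvec=(0.0567, -0.1179, 0.5157)

Intrinsics K: fx=529.2, fy=622.7, cx=327.3, cy=239.7
Marker side s = 0.138 m; corners in marker frame (Z=0):
  M0 = (-0.0690, +0.0690, 0)
  M1 = (+0.0690, +0.0690, 0)
  M2 = (+0.0690, -0.0690, 0)
  M3 = (-0.0690, -0.0690, 0)
Detected image corners:
  c0 = (321.456214, 186.678947) px
  c1 = (468.523803, 161.577861) px
  c2 = (447.617706, 10.656820) px
  c3 = (312.056976, 40.499334) px
Planar DLT: solve 8×8 A·h = b for H (H[2,2]=1):
  H  [+893.10596 -105.88735 +385.49658]
  H  [-233.05814 +1020.71103 +97.32901]
  H  [-0.33379 -0.55426 +1.00000]
B = K⁻¹H; ‖b₁‖=1.938924, ‖b₂‖=1.938924; λ = 2/(‖b₁‖+‖b₂‖) = 0.515750, sign → tz>0 ⇒ λ=+0.515750
r₁ = λ·B[:,0] = (+0.97688,-0.12676,-0.17215); r₂ = λ·B[:,1] = (+0.07360,+0.95544,-0.28586)
r₃ = r₁×r₂ = (+0.20072,+0.26658,+0.94268); SVD([r₁ r₂ r₃]) → R = UVᵀ:
  R  [+0.97688 +0.07360 +0.20072]
  R  [-0.12676 +0.95544 +0.26658]
  R  [-0.17215 -0.28586 +0.94268]
t = (+0.05672, -0.11792, +0.51575) m
tr R = 2.875001; θ = arccos((tr R − 1)/2) = 0.355420 rad = 20.364°
axis k = ((R−Rᵀ)₃₂, (R−Rᵀ)₁₃, (R−Rᵀ)₂₁) / (2 sinθ) = (-0.793775, +0.535759, -0.287895)
rvec = θ·k = (-0.282123, +0.190419, -0.102323)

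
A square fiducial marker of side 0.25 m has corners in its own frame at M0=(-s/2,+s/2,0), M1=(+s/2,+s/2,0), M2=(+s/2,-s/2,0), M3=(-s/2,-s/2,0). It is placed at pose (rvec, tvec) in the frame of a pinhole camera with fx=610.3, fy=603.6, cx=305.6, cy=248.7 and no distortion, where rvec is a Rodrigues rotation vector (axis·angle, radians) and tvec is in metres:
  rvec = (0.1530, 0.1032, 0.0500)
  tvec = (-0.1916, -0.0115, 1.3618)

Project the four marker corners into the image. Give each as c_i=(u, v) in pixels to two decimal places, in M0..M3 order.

Intrinsics K: fx=610.3, fy=603.6, cx=305.6, cy=248.7
Marker side s = 0.25 m; corners in marker frame (Z=0):
  M0 = (-0.1250, +0.1250, 0)
  M1 = (+0.1250, +0.1250, 0)
  M2 = (+0.1250, -0.1250, 0)
  M3 = (-0.1250, -0.1250, 0)
rvec = (0.1530, 0.1032, 0.0500), |rvec| = θ = 0.19120 rad = 10.955°
Rodrigues: sinθ=0.19004, 1−cosθ=0.01822; R = I + sinθ·[k]× + (1−cosθ)·[k]×²:
    [+0.99344 -0.04183 +0.10639]
    [+0.05757 +0.98708 -0.14950]
    [-0.09876 +0.15464 +0.98302]
t = (-0.1916, -0.0115, 1.3618) m
M0: Pc = R·M0+t = (-0.32101, +0.10469, +1.39348); u = 610.3·(-0.32101)/1.39348 + 305.6 = 165.0079, v = 603.6·(+0.10469)/1.39348 + 248.7 = 294.0476
M1: Pc = R·M1+t = (-0.07265, +0.11908, +1.36879); u = 610.3·(-0.07265)/1.36879 + 305.6 = 273.2087, v = 603.6·(+0.11908)/1.36879 + 248.7 = 301.2119
M2: Pc = R·M2+t = (-0.06219, -0.12769, +1.33012); u = 610.3·(-0.06219)/1.33012 + 305.6 = 277.0648, v = 603.6·(-0.12769)/1.33012 + 248.7 = 190.7554
M3: Pc = R·M3+t = (-0.31055, -0.14208, +1.35481); u = 610.3·(-0.31055)/1.35481 + 305.6 = 165.7062, v = 603.6·(-0.14208)/1.35481 + 248.7 = 185.3996

c0=(165.01, 294.05) c1=(273.21, 301.21) c2=(277.06, 190.76) c3=(165.71, 185.40)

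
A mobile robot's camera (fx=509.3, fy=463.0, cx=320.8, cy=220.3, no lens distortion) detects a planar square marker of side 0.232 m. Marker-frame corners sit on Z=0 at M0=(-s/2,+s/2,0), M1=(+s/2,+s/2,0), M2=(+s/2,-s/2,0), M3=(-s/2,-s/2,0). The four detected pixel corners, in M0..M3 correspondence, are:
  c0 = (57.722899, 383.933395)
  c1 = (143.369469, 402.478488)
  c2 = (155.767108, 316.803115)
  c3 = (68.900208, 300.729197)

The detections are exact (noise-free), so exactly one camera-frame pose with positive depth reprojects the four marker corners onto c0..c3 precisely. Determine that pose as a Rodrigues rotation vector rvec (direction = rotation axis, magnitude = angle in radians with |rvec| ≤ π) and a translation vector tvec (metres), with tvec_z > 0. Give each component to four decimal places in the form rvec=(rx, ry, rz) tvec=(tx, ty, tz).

Intrinsics K: fx=509.3, fy=463.0, cx=320.8, cy=220.3
Marker side s = 0.232 m; corners in marker frame (Z=0):
  M0 = (-0.1160, +0.1160, 0)
  M1 = (+0.1160, +0.1160, 0)
  M2 = (+0.1160, -0.1160, 0)
  M3 = (-0.1160, -0.1160, 0)
Detected image corners:
  c0 = (57.722899, 383.933395) px
  c1 = (143.369469, 402.478488) px
  c2 = (155.767108, 316.803115) px
  c3 = (68.900208, 300.729197) px
Planar DLT: solve 8×8 A·h = b for H (H[2,2]=1):
  H  [+357.42804 -46.23782 +105.73610]
  H  [+27.29975 +378.81604 +351.05904]
  H  [-0.13487 +0.04255 +1.00000]
B = K⁻¹H; ‖b₁‖=0.807671, ‖b₂‖=0.807671; λ = 2/(‖b₁‖+‖b₂‖) = 1.238129, sign → tz>0 ⇒ λ=+1.238129
r₁ = λ·B[:,0] = (+0.97410,+0.15246,-0.16698); r₂ = λ·B[:,1] = (-0.14559,+0.98794,+0.05268)
r₃ = r₁×r₂ = (+0.17300,-0.02701,+0.98455); SVD([r₁ r₂ r₃]) → R = UVᵀ:
  R  [+0.97410 -0.14559 +0.17300]
  R  [+0.15246 +0.98794 -0.02701]
  R  [-0.16698 +0.05268 +0.98455]
t = (-0.52283, +0.34967, +1.23813) m
tr R = 2.946594; θ = arccos((tr R − 1)/2) = 0.231614 rad = 13.271°
axis k = ((R−Rᵀ)₃₂, (R−Rᵀ)₁₃, (R−Rᵀ)₂₁) / (2 sinθ) = (+0.173582, +0.740547, +0.649199)
rvec = θ·k = (+0.040204, +0.171521, +0.150364)

rvec=(0.0402, 0.1715, 0.1504) tvec=(-0.5228, 0.3497, 1.2381)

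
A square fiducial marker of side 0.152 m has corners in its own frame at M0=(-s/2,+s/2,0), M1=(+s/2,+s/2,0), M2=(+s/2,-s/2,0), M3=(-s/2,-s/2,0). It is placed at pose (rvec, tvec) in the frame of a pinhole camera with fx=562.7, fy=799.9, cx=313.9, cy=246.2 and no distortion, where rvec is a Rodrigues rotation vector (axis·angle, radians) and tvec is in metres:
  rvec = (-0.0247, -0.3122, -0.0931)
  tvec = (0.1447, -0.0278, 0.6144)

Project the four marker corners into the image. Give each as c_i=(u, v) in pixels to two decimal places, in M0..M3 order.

c0=(390.11, 320.07) c1=(511.71, 297.92) c2=(498.48, 108.27) c3=(376.14, 115.36)

Intrinsics K: fx=562.7, fy=799.9, cx=313.9, cy=246.2
Marker side s = 0.152 m; corners in marker frame (Z=0):
  M0 = (-0.0760, +0.0760, 0)
  M1 = (+0.0760, +0.0760, 0)
  M2 = (+0.0760, -0.0760, 0)
  M3 = (-0.0760, -0.0760, 0)
rvec = (-0.0247, -0.3122, -0.0931), |rvec| = θ = 0.32672 rad = 18.720°
Rodrigues: sinθ=0.32094, 1−cosθ=0.05290; R = I + sinθ·[k]× + (1−cosθ)·[k]×²:
    [+0.94740 +0.09527 -0.30554]
    [-0.08763 +0.99540 +0.03867]
    [+0.30781 -0.00986 +0.95140]
t = (0.1447, -0.0278, 0.6144) m
M0: Pc = R·M0+t = (+0.07994, +0.05451, +0.59026); u = 562.7·(+0.07994)/0.59026 + 313.9 = 390.1062, v = 799.9·(+0.05451)/0.59026 + 246.2 = 320.0712
M1: Pc = R·M1+t = (+0.22394, +0.04119, +0.63704); u = 562.7·(+0.22394)/0.63704 + 313.9 = 511.7087, v = 799.9·(+0.04119)/0.63704 + 246.2 = 297.9207
M2: Pc = R·M2+t = (+0.20946, -0.11011, +0.63854); u = 562.7·(+0.20946)/0.63854 + 313.9 = 498.4829, v = 799.9·(-0.11011)/0.63854 + 246.2 = 108.2651
M3: Pc = R·M3+t = (+0.06546, -0.09679, +0.59176); u = 562.7·(+0.06546)/0.59176 + 313.9 = 376.1427, v = 799.9·(-0.09679)/0.59176 + 246.2 = 115.3641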